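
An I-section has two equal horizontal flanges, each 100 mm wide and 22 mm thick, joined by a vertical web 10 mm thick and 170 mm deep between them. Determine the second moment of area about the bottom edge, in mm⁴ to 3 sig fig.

Treat the section as a set of non-overlapping primitives; coordinates are from the bounding-box lower-left.
Bottom flange: 100 × 22, A = 2 200 mm², y = 11 mm, Ī = 88 733 mm⁴.
Web: 10 × 170, A = 1 700 mm², y = 107 mm, Ī = 4 094 167 mm⁴.
Top flange: 100 × 22, A = 2 200 mm², y = 203 mm, Ī = 88 733 mm⁴.
Transfer each piece to a horizontal axis along the bottom face using Ī + A·d² with d = y − 0:
  bottom flange: d = 11 mm → contributes +354 933 mm⁴
  web: d = 107 mm → contributes +23 557 467 mm⁴
  top flange: d = 203 mm → contributes +90 748 533 mm⁴
Total I = 114 660 933 mm⁴.

I_base ≈ 1.15 × 10⁸ mm⁴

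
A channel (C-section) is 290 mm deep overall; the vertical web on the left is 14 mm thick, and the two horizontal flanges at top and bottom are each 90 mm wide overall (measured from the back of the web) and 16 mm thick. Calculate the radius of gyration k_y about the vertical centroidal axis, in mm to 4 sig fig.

k_y ≈ 25.79 mm

Break the section into simple shapes (no overlaps), measuring from the bottom-left corner of the bounding box.
Web: 14 × 290, A = 4 060 mm², x = 7 mm, Ī = 66313.3 mm⁴.
Top flange (beyond web): 76 × 16, A = 1 216 mm², x = 52 mm, Ī = 585 301 mm⁴.
Bottom flange (beyond web): 76 × 16, A = 1 216 mm², x = 52 mm, Ī = 585 301 mm⁴.
Centroid: x̄ = ΣA·x / ΣA = 23.8577 mm.
Transfer each piece to the vertical centroidal axis using Ī + A·d² with d = x − 23.8577:
  web: d = -16.8577 mm → contributes +1 220 088 mm⁴
  top flange (beyond web): d = 28.1423 mm → contributes +1 548 362 mm⁴
  bottom flange (beyond web): d = 28.1423 mm → contributes +1 548 362 mm⁴
Total I = 4 316 812 mm⁴.
Radius of gyration: k = √(I/A) = √(4 316 812 / 6 492) = 25.7865 mm.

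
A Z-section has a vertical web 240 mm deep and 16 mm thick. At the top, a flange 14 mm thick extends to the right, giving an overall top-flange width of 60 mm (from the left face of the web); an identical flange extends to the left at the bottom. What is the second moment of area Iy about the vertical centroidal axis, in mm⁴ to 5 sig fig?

Iy ≈ 1.3895 × 10⁶ mm⁴

Break the section into simple shapes (no overlaps), measuring from the bottom-left corner of the bounding box.
Web: 16 × 240, A = 3 840 mm², x = 52 mm, Ī = 81 920 mm⁴.
Top flange (beyond web): 44 × 14, A = 616 mm², x = 82 mm, Ī = 99381.33 mm⁴.
Bottom flange (beyond web): 44 × 14, A = 616 mm², x = 22 mm, Ī = 99381.33 mm⁴.
Centroid: x̄ = ΣA·x / ΣA = 52 mm.
Transfer each piece to the vertical centroidal axis using Ī + A·d² with d = x − 52:
  web: d = 0 mm → contributes +81 920 mm⁴
  top flange (beyond web): d = 30 mm → contributes +653781.3 mm⁴
  bottom flange (beyond web): d = -30 mm → contributes +653781.3 mm⁴
Total I = 1 389 483 mm⁴.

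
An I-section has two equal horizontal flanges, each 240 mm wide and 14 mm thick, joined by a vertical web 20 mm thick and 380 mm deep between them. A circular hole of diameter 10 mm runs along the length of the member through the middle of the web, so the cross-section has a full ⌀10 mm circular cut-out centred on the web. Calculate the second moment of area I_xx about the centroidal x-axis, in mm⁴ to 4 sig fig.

Break the section into simple shapes (no overlaps), measuring from the bottom-left corner of the bounding box.
Bottom flange: 240 × 14, A = 3 360 mm², y = 7 mm, Ī = 54 880 mm⁴.
Web: 20 × 380, A = 7 600 mm², y = 204 mm, Ī = 91 453 333 mm⁴.
Top flange: 240 × 14, A = 3 360 mm², y = 401 mm, Ī = 54 880 mm⁴.
Hole (subtracted): ⌀10, A = 78.5398 mm², y = 204 mm, Ī = 490.874 mm⁴.
By symmetry the centroid is at mid-height, ȳ = 204 mm.
Transfer each piece to the centroidal x-axis using Ī + A·d² with d = y − 204:
  bottom flange: d = -197 mm → contributes +130 453 120 mm⁴
  web: d = 0 mm → contributes +91 453 333 mm⁴
  top flange: d = 197 mm → contributes +130 453 120 mm⁴
  hole: d = 0 mm → contributes −490.874 mm⁴
Total I = 352 359 082 mm⁴.

I_xx ≈ 3.524 × 10⁸ mm⁴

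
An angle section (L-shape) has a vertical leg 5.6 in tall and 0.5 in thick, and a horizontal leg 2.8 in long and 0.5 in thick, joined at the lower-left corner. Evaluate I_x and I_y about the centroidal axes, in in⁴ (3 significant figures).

Break the section into simple shapes (no overlaps), measuring from the bottom-left corner of the bounding box.
Vertical leg: 0.5 × 5.6, A = 2.8 in², y = 2.8 in, Ī = 7.3173 in⁴.
Horizontal leg (remainder): 2.3 × 0.5, A = 1.15 in², y = 0.25 in, Ī = 0.023958 in⁴.
Centroid: ȳ = ΣA·y / ΣA = 2.0576 in.
Transfer each piece to the centroidal x-axis using Ī + A·d² with d = y − 2.0576:
  vertical leg: d = 0.74241 in → contributes +8.8606 in⁴
  horizontal leg (remainder): d = -1.8076 in → contributes +3.7815 in⁴
Total I = 12.642 in⁴.
For the y-axis: x̄ = 0.65759 in.
Repeating about the centroidal y-axis gives I_y = 2.1631 in⁴.

I_x ≈ 12.6 in⁴, I_y ≈ 2.16 in⁴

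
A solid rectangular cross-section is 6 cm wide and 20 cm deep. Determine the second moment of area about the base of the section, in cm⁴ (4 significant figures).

I_base ≈ 1.600 × 10⁴ cm⁴

The section: 6 × 20, A = 120 cm², y = 10 cm, Ī = 4 000 cm⁴.
Transfer it to the base of the section using Ī + A·d² with d = y − 0:
  the section: d = 10 cm → contributes +16 000 cm⁴
Total I = 16 000 cm⁴.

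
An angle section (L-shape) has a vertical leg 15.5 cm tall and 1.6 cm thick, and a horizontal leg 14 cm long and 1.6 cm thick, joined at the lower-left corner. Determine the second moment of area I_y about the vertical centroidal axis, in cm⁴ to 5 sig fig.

I_y ≈ 799.60 cm⁴

Break the section into simple shapes (no overlaps), measuring from the bottom-left corner of the bounding box.
Vertical leg: 1.6 × 15.5, A = 24.8 cm², x = 0.8 cm, Ī = 5.290667 cm⁴.
Horizontal leg (remainder): 12.4 × 1.6, A = 19.84 cm², x = 7.8 cm, Ī = 254.2165 cm⁴.
Centroid: x̄ = ΣA·x / ΣA = 3.911111 cm.
Transfer each piece to the vertical centroidal axis using Ī + A·d² with d = x − 3.911111:
  vertical leg: d = -3.111111 cm → contributes +245.3302 cm⁴
  horizontal leg (remainder): d = 3.888889 cm → contributes +554.2659 cm⁴
Total I = 799.5961 cm⁴.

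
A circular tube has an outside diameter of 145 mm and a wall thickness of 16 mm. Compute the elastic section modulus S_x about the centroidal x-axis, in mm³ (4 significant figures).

Treat the section as a set of non-overlapping primitives; coordinates are from the bounding-box lower-left.
Outer circle: ⌀145, A = 16 513 mm², y = 72.5 mm, Ī = 21 699 109 mm⁴.
Bore (subtracted): ⌀113, A = 10028.7 mm², y = 72.5 mm, Ī = 8 003 569 mm⁴.
By symmetry the centroid is at mid-height, ȳ = 72.5 mm.
All pieces are centred on the centroidal x-axis, so I = ΣĪ (holes subtracted) = 13 695 541 mm⁴.
Extreme fibre distance c = 72.5 mm; S = I/c = 188 904 mm³.

S_x ≈ 1.889 × 10⁵ mm³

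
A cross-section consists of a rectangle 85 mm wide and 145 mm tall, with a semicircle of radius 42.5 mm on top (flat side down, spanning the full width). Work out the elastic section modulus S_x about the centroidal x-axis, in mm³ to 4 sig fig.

S_x ≈ 4.167 × 10⁵ mm³

Treat the section as a set of non-overlapping primitives; coordinates are from the bounding-box lower-left.
Rectangular body: 85 × 145, A = 12 325 mm², y = 72.5 mm, Ī = 21 594 427 mm⁴.
Semicircular cap: semicircle r = 42.5, A = 2837.25 mm², y = 163.038 mm, Ī = 358 086 mm⁴.
Centroid: ȳ = ΣA·y / ΣA = 89.4419 mm.
Transfer each piece to the centroidal x-axis using Ī + A·d² with d = y − 89.4419:
  rectangular body: d = -16.9419 mm → contributes +25 132 059 mm⁴
  semicircular cap: d = 73.5956 mm → contributes +15 725 536 mm⁴
Total I = 40 857 595 mm⁴.
Extreme fibre distance c = 98.0581 mm; S = I/c = 416 667 mm³.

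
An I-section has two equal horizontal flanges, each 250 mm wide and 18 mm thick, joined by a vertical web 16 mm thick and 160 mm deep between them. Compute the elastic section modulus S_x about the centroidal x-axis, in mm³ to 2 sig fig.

Break the section into simple shapes (no overlaps), measuring from the bottom-left corner of the bounding box.
Bottom flange: 250 × 18, A = 4 500 mm², y = 9 mm, Ī = 121 500 mm⁴.
Web: 16 × 160, A = 2 560 mm², y = 98 mm, Ī = 5 461 333 mm⁴.
Top flange: 250 × 18, A = 4 500 mm², y = 187 mm, Ī = 121 500 mm⁴.
By symmetry the centroid is at mid-height, ȳ = 98 mm.
Transfer each piece to the centroidal x-axis using Ī + A·d² with d = y − 98:
  bottom flange: d = -89 mm → contributes +35 766 000 mm⁴
  web: d = 0 mm → contributes +5 461 333 mm⁴
  top flange: d = 89 mm → contributes +35 766 000 mm⁴
Total I = 76 993 333 mm⁴.
Extreme fibre distance c = 98 mm; S = I/c = 785 646 mm³.

S_x ≈ 7.9 × 10⁵ mm³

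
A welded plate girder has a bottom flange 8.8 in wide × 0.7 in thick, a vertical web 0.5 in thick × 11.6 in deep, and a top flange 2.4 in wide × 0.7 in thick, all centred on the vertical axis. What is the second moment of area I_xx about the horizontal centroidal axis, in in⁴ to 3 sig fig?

I_xx ≈ 306 in⁴

Break the section into simple shapes (no overlaps), measuring from the bottom-left corner of the bounding box.
Bottom plate: 8.8 × 0.7, A = 6.16 in², y = 0.35 in, Ī = 0.25153 in⁴.
Web plate: 0.5 × 11.6, A = 5.8 in², y = 6.5 in, Ī = 65.037 in⁴.
Top plate: 2.4 × 0.7, A = 1.68 in², y = 12.65 in, Ī = 0.0686 in⁴.
Centroid: ȳ = ΣA·y / ΣA = 4.4801 in.
Transfer each piece to the horizontal centroidal axis using Ī + A·d² with d = y − 4.4801:
  bottom plate: d = -4.1301 in → contributes +105.33 in⁴
  web plate: d = 2.0199 in → contributes +88.702 in⁴
  top plate: d = 8.1699 in → contributes +112.21 in⁴
Total I = 306.23 in⁴.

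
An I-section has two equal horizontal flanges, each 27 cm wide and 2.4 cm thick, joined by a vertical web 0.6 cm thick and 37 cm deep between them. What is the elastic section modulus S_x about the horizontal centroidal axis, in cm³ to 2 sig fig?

S_x ≈ 2500 cm³

Treat the section as a set of non-overlapping primitives; coordinates are from the bounding-box lower-left.
Bottom flange: 27 × 2.4, A = 64.8 cm², y = 1.2 cm, Ī = 31.1 cm⁴.
Web: 0.6 × 37, A = 22.2 cm², y = 20.9 cm, Ī = 2 533 cm⁴.
Top flange: 27 × 2.4, A = 64.8 cm², y = 40.6 cm, Ī = 31.1 cm⁴.
By symmetry the centroid is at mid-height, ȳ = 20.9 cm.
Transfer each piece to the horizontal centroidal axis using Ī + A·d² with d = y − 20.9:
  bottom flange: d = -19.7 cm → contributes +25 179 cm⁴
  web: d = 0 cm → contributes +2 533 cm⁴
  top flange: d = 19.7 cm → contributes +25 179 cm⁴
Total I = 52 891 cm⁴.
Extreme fibre distance c = 20.9 cm; S = I/c = 2 531 cm³.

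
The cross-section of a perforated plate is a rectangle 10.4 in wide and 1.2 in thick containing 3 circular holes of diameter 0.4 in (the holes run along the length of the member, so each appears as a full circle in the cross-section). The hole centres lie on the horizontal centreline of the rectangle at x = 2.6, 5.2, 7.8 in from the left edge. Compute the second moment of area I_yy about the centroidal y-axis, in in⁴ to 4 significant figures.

Decompose the section into non-overlapping parts with the origin at the bottom-left of its bounding rectangle.
Plate: 10.4 × 1.2, A = 12.48 in², x = 5.2 in, Ī = 112.486 in⁴.
Hole 1 (subtracted): ⌀0.4, A = 0.125664 in², x = 2.6 in, Ī = 0.00125664 in⁴.
Hole 2 (subtracted): ⌀0.4, A = 0.125664 in², x = 5.2 in, Ī = 0.00125664 in⁴.
Hole 3 (subtracted): ⌀0.4, A = 0.125664 in², x = 7.8 in, Ī = 0.00125664 in⁴.
By symmetry the centroid is at mid-width, x̄ = 5.2 in.
Transfer each piece to the centroidal y-axis using Ī + A·d² with d = x − 5.2:
  plate: d = 0 in → contributes +112.486 in⁴
  hole 1: d = -2.6 in → contributes −0.850743 in⁴
  hole 2: d = 0 in → contributes −0.00125664 in⁴
  hole 3: d = 2.6 in → contributes −0.850743 in⁴
Total I = 110.784 in⁴.

I_yy ≈ 110.8 in⁴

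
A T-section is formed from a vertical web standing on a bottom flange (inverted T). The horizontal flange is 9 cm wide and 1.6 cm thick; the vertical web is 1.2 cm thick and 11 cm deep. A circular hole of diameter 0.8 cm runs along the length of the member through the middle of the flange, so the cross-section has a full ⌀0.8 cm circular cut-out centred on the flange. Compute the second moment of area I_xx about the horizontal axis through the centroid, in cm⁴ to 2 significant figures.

Decompose the section into non-overlapping parts with the origin at the bottom-left of its bounding rectangle.
Flange: 9 × 1.6, A = 14.4 cm², y = 0.8 cm, Ī = 3.072 cm⁴.
Web: 1.2 × 11, A = 13.2 cm², y = 7.1 cm, Ī = 133.1 cm⁴.
Hole (subtracted): ⌀0.8, A = 0.5027 cm², y = 0.8 cm, Ī = 0.02011 cm⁴.
Centroid: ȳ = ΣA·y / ΣA = 3.869 cm.
Transfer each piece to the horizontal axis through the centroid using Ī + A·d² with d = y − 3.869:
  flange: d = -3.069 cm → contributes +138.7 cm⁴
  web: d = 3.231 cm → contributes +270.9 cm⁴
  hole: d = -3.069 cm → contributes −4.754 cm⁴
Total I = 404.8 cm⁴.

I_xx ≈ 400 cm⁴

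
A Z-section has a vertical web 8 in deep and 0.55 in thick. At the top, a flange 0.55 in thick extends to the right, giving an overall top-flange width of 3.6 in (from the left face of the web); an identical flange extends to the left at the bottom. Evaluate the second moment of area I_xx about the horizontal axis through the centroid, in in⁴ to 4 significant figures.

I_xx ≈ 70.10 in⁴

Treat the section as a set of non-overlapping primitives; coordinates are from the bounding-box lower-left.
Web: 0.55 × 8, A = 4.4 in², y = 4 in, Ī = 23.4667 in⁴.
Top flange (beyond web): 3.05 × 0.55, A = 1.6775 in², y = 7.725 in, Ī = 0.042287 in⁴.
Bottom flange (beyond web): 3.05 × 0.55, A = 1.6775 in², y = 0.275 in, Ī = 0.042287 in⁴.
Centroid: ȳ = ΣA·y / ΣA = 4 in.
Transfer each piece to the horizontal axis through the centroid using Ī + A·d² with d = y − 4:
  web: d = 0 in → contributes +23.4667 in⁴
  top flange (beyond web): d = 3.725 in → contributes +23.3186 in⁴
  bottom flange (beyond web): d = -3.725 in → contributes +23.3186 in⁴
Total I = 70.104 in⁴.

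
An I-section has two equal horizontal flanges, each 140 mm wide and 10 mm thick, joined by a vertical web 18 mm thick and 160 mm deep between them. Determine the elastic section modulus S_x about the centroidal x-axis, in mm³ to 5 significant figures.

S_x ≈ 2.9330 × 10⁵ mm³

Split into non-overlapping primitives; take the origin at the lower-left of the bounding box.
Bottom flange: 140 × 10, A = 1 400 mm², y = 5 mm, Ī = 11666.67 mm⁴.
Web: 18 × 160, A = 2 880 mm², y = 90 mm, Ī = 6 144 000 mm⁴.
Top flange: 140 × 10, A = 1 400 mm², y = 175 mm, Ī = 11666.67 mm⁴.
By symmetry the centroid is at mid-height, ȳ = 90 mm.
Transfer each piece to the centroidal x-axis using Ī + A·d² with d = y − 90:
  bottom flange: d = -85 mm → contributes +10 126 667 mm⁴
  web: d = 0 mm → contributes +6 144 000 mm⁴
  top flange: d = 85 mm → contributes +10 126 667 mm⁴
Total I = 26 397 333 mm⁴.
Extreme fibre distance c = 90 mm; S = I/c = 293303.7 mm³.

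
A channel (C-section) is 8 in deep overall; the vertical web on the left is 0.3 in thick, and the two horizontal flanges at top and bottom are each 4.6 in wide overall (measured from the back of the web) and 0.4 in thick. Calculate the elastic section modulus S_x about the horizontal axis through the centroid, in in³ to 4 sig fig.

Decompose the section into non-overlapping parts with the origin at the bottom-left of its bounding rectangle.
Web: 0.3 × 8, A = 2.4 in², y = 4 in, Ī = 12.8 in⁴.
Top flange (beyond web): 4.3 × 0.4, A = 1.72 in², y = 7.8 in, Ī = 0.0229333 in⁴.
Bottom flange (beyond web): 4.3 × 0.4, A = 1.72 in², y = 0.2 in, Ī = 0.0229333 in⁴.
By symmetry the centroid is at mid-height, ȳ = 4 in.
Transfer each piece to the horizontal axis through the centroid using Ī + A·d² with d = y − 4:
  web: d = 0 in → contributes +12.8 in⁴
  top flange (beyond web): d = 3.8 in → contributes +24.8597 in⁴
  bottom flange (beyond web): d = -3.8 in → contributes +24.8597 in⁴
Total I = 62.5195 in⁴.
Extreme fibre distance c = 4 in; S = I/c = 15.6299 in³.

S_x ≈ 15.63 in³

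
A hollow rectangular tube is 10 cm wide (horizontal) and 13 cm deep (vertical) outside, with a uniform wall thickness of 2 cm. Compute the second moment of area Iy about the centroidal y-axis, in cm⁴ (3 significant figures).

Break the section into simple shapes (no overlaps), measuring from the bottom-left corner of the bounding box.
Outer rectangle: 10 × 13, A = 130 cm², x = 5 cm, Ī = 1083.3 cm⁴.
Inner void (subtracted): 6 × 9, A = 54 cm², x = 5 cm, Ī = 162 cm⁴.
By symmetry the centroid is at mid-width, x̄ = 5 cm.
All pieces are centred on the centroidal y-axis, so I = ΣĪ (holes subtracted) = 921.33 cm⁴.

Iy ≈ 921 cm⁴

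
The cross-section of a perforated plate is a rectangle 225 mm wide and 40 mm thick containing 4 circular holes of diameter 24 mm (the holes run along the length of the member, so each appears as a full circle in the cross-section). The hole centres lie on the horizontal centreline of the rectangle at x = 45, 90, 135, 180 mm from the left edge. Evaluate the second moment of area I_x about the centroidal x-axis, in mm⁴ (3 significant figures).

Break the section into simple shapes (no overlaps), measuring from the bottom-left corner of the bounding box.
Plate: 225 × 40, A = 9 000 mm², y = 20 mm, Ī = 1 200 000 mm⁴.
Hole 1 (subtracted): ⌀24, A = 452.39 mm², y = 20 mm, Ī = 16 286 mm⁴.
Hole 2 (subtracted): ⌀24, A = 452.39 mm², y = 20 mm, Ī = 16 286 mm⁴.
Hole 3 (subtracted): ⌀24, A = 452.39 mm², y = 20 mm, Ī = 16 286 mm⁴.
Hole 4 (subtracted): ⌀24, A = 452.39 mm², y = 20 mm, Ī = 16 286 mm⁴.
By symmetry the centroid is at mid-height, ȳ = 20 mm.
All pieces are centred on the centroidal x-axis, so I = ΣĪ (holes subtracted) = 1 134 856 mm⁴.

I_x ≈ 1.13 × 10⁶ mm⁴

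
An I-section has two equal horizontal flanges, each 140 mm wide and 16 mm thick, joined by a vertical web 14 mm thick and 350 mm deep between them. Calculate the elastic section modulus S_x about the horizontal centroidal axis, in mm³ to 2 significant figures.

Break the section into simple shapes (no overlaps), measuring from the bottom-left corner of the bounding box.
Bottom flange: 140 × 16, A = 2 240 mm², y = 8 mm, Ī = 47 787 mm⁴.
Web: 14 × 350, A = 4 900 mm², y = 191 mm, Ī = 50 020 833 mm⁴.
Top flange: 140 × 16, A = 2 240 mm², y = 374 mm, Ī = 47 787 mm⁴.
By symmetry the centroid is at mid-height, ȳ = 191 mm.
Transfer each piece to the horizontal centroidal axis using Ī + A·d² with d = y − 191:
  bottom flange: d = -183 mm → contributes +75 063 147 mm⁴
  web: d = 0 mm → contributes +50 020 833 mm⁴
  top flange: d = 183 mm → contributes +75 063 147 mm⁴
Total I = 200 147 127 mm⁴.
Extreme fibre distance c = 191 mm; S = I/c = 1 047 891 mm³.

S_x ≈ 1.0 × 10⁶ mm³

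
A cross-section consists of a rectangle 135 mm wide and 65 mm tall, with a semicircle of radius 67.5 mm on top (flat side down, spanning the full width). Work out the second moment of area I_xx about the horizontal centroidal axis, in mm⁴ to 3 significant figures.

I_xx ≈ 2.01 × 10⁷ mm⁴

Treat the section as a set of non-overlapping primitives; coordinates are from the bounding-box lower-left.
Rectangular body: 135 × 65, A = 8 775 mm², y = 32.5 mm, Ī = 3 089 531 mm⁴.
Semicircular cap: semicircle r = 67.5, A = 7156.9 mm², y = 93.648 mm, Ī = 2 278 490 mm⁴.
Centroid: ȳ = ΣA·y / ΣA = 59.969 mm.
Transfer each piece to the horizontal centroidal axis using Ī + A·d² with d = y − 59.969:
  rectangular body: d = -27.469 mm → contributes +9 710 592 mm⁴
  semicircular cap: d = 33.679 mm → contributes +10 396 457 mm⁴
Total I = 20 107 048 mm⁴.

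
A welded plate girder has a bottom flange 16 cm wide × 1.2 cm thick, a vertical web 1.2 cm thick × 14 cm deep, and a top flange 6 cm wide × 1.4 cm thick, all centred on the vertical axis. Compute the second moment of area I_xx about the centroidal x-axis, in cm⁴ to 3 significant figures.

I_xx ≈ 1740 cm⁴

Split into non-overlapping primitives; take the origin at the lower-left of the bounding box.
Bottom plate: 16 × 1.2, A = 19.2 cm², y = 0.6 cm, Ī = 2.304 cm⁴.
Web plate: 1.2 × 14, A = 16.8 cm², y = 8.2 cm, Ī = 274.4 cm⁴.
Top plate: 6 × 1.4, A = 8.4 cm², y = 15.9 cm, Ī = 1.372 cm⁴.
Centroid: ȳ = ΣA·y / ΣA = 6.3703 cm.
Transfer each piece to the centroidal x-axis using Ī + A·d² with d = y − 6.3703:
  bottom plate: d = -5.7703 cm → contributes +641.59 cm⁴
  web plate: d = 1.8297 cm → contributes +330.64 cm⁴
  top plate: d = 9.5297 cm → contributes +764.22 cm⁴
Total I = 1736.5 cm⁴.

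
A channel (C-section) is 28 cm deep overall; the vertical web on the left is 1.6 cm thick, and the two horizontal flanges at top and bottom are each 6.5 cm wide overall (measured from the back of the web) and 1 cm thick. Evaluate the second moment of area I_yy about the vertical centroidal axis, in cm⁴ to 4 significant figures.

I_yy ≈ 114.1 cm⁴

Decompose the section into non-overlapping parts with the origin at the bottom-left of its bounding rectangle.
Web: 1.6 × 28, A = 44.8 cm², x = 0.8 cm, Ī = 9.55733 cm⁴.
Top flange (beyond web): 4.9 × 1, A = 4.9 cm², x = 4.05 cm, Ī = 9.80408 cm⁴.
Bottom flange (beyond web): 4.9 × 1, A = 4.9 cm², x = 4.05 cm, Ī = 9.80408 cm⁴.
Centroid: x̄ = ΣA·x / ΣA = 1.38333 cm.
Transfer each piece to the vertical centroidal axis using Ī + A·d² with d = x − 1.38333:
  web: d = -0.583333 cm → contributes +24.8018 cm⁴
  top flange (beyond web): d = 2.66667 cm → contributes +44.6485 cm⁴
  bottom flange (beyond web): d = 2.66667 cm → contributes +44.6485 cm⁴
Total I = 114.099 cm⁴.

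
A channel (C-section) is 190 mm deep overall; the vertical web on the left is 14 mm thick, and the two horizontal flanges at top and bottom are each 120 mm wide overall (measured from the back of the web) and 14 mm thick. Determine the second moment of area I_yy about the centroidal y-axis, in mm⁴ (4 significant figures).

Split into non-overlapping primitives; take the origin at the lower-left of the bounding box.
Web: 14 × 190, A = 2 660 mm², x = 7 mm, Ī = 43446.7 mm⁴.
Top flange (beyond web): 106 × 14, A = 1 484 mm², x = 67 mm, Ī = 1 389 519 mm⁴.
Bottom flange (beyond web): 106 × 14, A = 1 484 mm², x = 67 mm, Ī = 1 389 519 mm⁴.
Centroid: x̄ = ΣA·x / ΣA = 38.6418 mm.
Transfer each piece to the centroidal y-axis using Ī + A·d² with d = x − 38.6418:
  web: d = -31.6418 mm → contributes +2 706 646 mm⁴
  top flange (beyond web): d = 28.3582 mm → contributes +2 582 934 mm⁴
  bottom flange (beyond web): d = 28.3582 mm → contributes +2 582 934 mm⁴
Total I = 7 872 514 mm⁴.

I_yy ≈ 7.873 × 10⁶ mm⁴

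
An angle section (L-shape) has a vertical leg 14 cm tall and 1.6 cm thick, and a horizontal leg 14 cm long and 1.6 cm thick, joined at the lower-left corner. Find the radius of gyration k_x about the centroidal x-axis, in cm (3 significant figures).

k_x ≈ 4.28 cm

Treat the section as a set of non-overlapping primitives; coordinates are from the bounding-box lower-left.
Vertical leg: 1.6 × 14, A = 22.4 cm², y = 7 cm, Ī = 365.87 cm⁴.
Horizontal leg (remainder): 12.4 × 1.6, A = 19.84 cm², y = 0.8 cm, Ī = 4.2325 cm⁴.
Centroid: ȳ = ΣA·y / ΣA = 4.0879 cm.
Transfer each piece to the centroidal x-axis using Ī + A·d² with d = y − 4.0879:
  vertical leg: d = 2.9121 cm → contributes +555.83 cm⁴
  horizontal leg (remainder): d = -3.2879 cm → contributes +218.71 cm⁴
Total I = 774.53 cm⁴.
Radius of gyration: k = √(I/A) = √(774.53 / 42.24) = 4.2821 cm.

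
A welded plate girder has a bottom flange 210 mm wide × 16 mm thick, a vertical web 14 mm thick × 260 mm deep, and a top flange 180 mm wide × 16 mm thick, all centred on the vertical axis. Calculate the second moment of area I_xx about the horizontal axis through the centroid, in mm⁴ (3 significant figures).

I_xx ≈ 1.39 × 10⁸ mm⁴

Decompose the section into non-overlapping parts with the origin at the bottom-left of its bounding rectangle.
Bottom plate: 210 × 16, A = 3 360 mm², y = 8 mm, Ī = 71 680 mm⁴.
Web plate: 14 × 260, A = 3 640 mm², y = 146 mm, Ī = 20 505 333 mm⁴.
Top plate: 180 × 16, A = 2 880 mm², y = 284 mm, Ī = 61 440 mm⁴.
Centroid: ȳ = ΣA·y / ΣA = 139.3 mm.
Transfer each piece to the horizontal axis through the centroid using Ī + A·d² with d = y − 139.3:
  bottom plate: d = -131.3 mm → contributes +57 993 109 mm⁴
  web plate: d = 6.7045 mm → contributes +20 668 950 mm⁴
  top plate: d = 144.7 mm → contributes +60 366 851 mm⁴
Total I = 139 028 910 mm⁴.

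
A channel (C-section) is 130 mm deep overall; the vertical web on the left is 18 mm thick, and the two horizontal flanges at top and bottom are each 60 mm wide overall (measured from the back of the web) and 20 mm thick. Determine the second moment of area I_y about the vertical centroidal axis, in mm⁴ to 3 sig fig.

Decompose the section into non-overlapping parts with the origin at the bottom-left of its bounding rectangle.
Web: 18 × 130, A = 2 340 mm², x = 9 mm, Ī = 63 180 mm⁴.
Top flange (beyond web): 42 × 20, A = 840 mm², x = 39 mm, Ī = 123 480 mm⁴.
Bottom flange (beyond web): 42 × 20, A = 840 mm², x = 39 mm, Ī = 123 480 mm⁴.
Centroid: x̄ = ΣA·x / ΣA = 21.537 mm.
Transfer each piece to the vertical centroidal axis using Ī + A·d² with d = x − 21.537:
  web: d = -12.537 mm → contributes +430 991 mm⁴
  top flange (beyond web): d = 17.463 mm → contributes +379 634 mm⁴
  bottom flange (beyond web): d = 17.463 mm → contributes +379 634 mm⁴
Total I = 1 190 259 mm⁴.

I_y ≈ 1.19 × 10⁶ mm⁴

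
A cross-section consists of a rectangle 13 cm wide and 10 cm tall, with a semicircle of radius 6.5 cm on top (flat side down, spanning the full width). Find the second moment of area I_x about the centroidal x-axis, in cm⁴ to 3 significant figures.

I_x ≈ 3920 cm⁴

Break the section into simple shapes (no overlaps), measuring from the bottom-left corner of the bounding box.
Rectangular body: 13 × 10, A = 130 cm², y = 5 cm, Ī = 1083.3 cm⁴.
Semicircular cap: semicircle r = 6.5, A = 66.366 cm², y = 12.759 cm, Ī = 195.92 cm⁴.
Centroid: ȳ = ΣA·y / ΣA = 7.6222 cm.
Transfer each piece to the centroidal x-axis using Ī + A·d² with d = y − 7.6222:
  rectangular body: d = -2.6222 cm → contributes +1977.2 cm⁴
  semicircular cap: d = 5.1365 cm → contributes +1946.9 cm⁴
Total I = 3924.1 cm⁴.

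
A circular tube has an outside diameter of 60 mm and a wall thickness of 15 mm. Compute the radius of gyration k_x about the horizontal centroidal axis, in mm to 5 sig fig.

k_x ≈ 16.771 mm

Treat the section as a set of non-overlapping primitives; coordinates are from the bounding-box lower-left.
Outer circle: ⌀60, A = 2827.433 mm², y = 30 mm, Ī = 636172.5 mm⁴.
Bore (subtracted): ⌀30, A = 706.8583 mm², y = 30 mm, Ī = 39760.78 mm⁴.
By symmetry the centroid is at mid-height, ȳ = 30 mm.
All pieces are centred on the horizontal centroidal axis, so I = ΣĪ (holes subtracted) = 596411.7 mm⁴.
Radius of gyration: k = √(I/A) = √(596411.7 / 2120.575) = 16.77051 mm.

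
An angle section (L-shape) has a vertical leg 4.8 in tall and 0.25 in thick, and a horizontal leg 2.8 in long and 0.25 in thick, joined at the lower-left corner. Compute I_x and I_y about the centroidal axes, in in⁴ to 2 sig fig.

I_x ≈ 4.5 in⁴, I_y ≈ 1.2 in⁴

Treat the section as a set of non-overlapping primitives; coordinates are from the bounding-box lower-left.
Vertical leg: 0.25 × 4.8, A = 1.2 in², y = 2.4 in, Ī = 2.304 in⁴.
Horizontal leg (remainder): 2.55 × 0.25, A = 0.6375 in², y = 0.125 in, Ī = 0.00332 in⁴.
Centroid: ȳ = ΣA·y / ΣA = 1.611 in.
Transfer each piece to the centroidal x-axis using Ī + A·d² with d = y − 1.611:
  vertical leg: d = 0.7893 in → contributes +3.052 in⁴
  horizontal leg (remainder): d = -1.486 in → contributes +1.411 in⁴
Total I = 4.462 in⁴.
For the y-axis: x̄ = 0.6107 in.
Repeating about the centroidal y-axis gives I_y = 1.168 in⁴.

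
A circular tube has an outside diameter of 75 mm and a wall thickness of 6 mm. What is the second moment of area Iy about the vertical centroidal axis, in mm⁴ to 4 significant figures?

Break the section into simple shapes (no overlaps), measuring from the bottom-left corner of the bounding box.
Outer circle: ⌀75, A = 4417.86 mm², x = 37.5 mm, Ī = 1 553 156 mm⁴.
Bore (subtracted): ⌀63, A = 3117.25 mm², x = 37.5 mm, Ī = 773 272 mm⁴.
By symmetry the centroid is at mid-width, x̄ = 37.5 mm.
All pieces are centred on the vertical centroidal axis, so I = ΣĪ (holes subtracted) = 779 884 mm⁴.

Iy ≈ 7.799 × 10⁵ mm⁴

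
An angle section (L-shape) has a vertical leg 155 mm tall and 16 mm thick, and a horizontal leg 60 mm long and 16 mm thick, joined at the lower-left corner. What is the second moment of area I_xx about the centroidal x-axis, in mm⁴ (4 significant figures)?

Decompose the section into non-overlapping parts with the origin at the bottom-left of its bounding rectangle.
Vertical leg: 16 × 155, A = 2 480 mm², y = 77.5 mm, Ī = 4 965 167 mm⁴.
Horizontal leg (remainder): 44 × 16, A = 704 mm², y = 8 mm, Ī = 15018.7 mm⁴.
Centroid: ȳ = ΣA·y / ΣA = 62.1332 mm.
Transfer each piece to the centroidal x-axis using Ī + A·d² with d = y − 62.1332:
  vertical leg: d = 15.3668 mm → contributes +5 550 793 mm⁴
  horizontal leg (remainder): d = -54.1332 mm → contributes +2 078 020 mm⁴
Total I = 7 628 813 mm⁴.

I_xx ≈ 7.629 × 10⁶ mm⁴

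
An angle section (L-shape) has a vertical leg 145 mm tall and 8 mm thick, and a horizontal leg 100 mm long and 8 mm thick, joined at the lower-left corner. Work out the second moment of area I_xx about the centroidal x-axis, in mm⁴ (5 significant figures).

I_xx ≈ 4.1492 × 10⁶ mm⁴

Treat the section as a set of non-overlapping primitives; coordinates are from the bounding-box lower-left.
Vertical leg: 8 × 145, A = 1 160 mm², y = 72.5 mm, Ī = 2 032 417 mm⁴.
Horizontal leg (remainder): 92 × 8, A = 736 mm², y = 4 mm, Ī = 3925.333 mm⁴.
Centroid: ȳ = ΣA·y / ΣA = 45.90928 mm.
Transfer each piece to the centroidal x-axis using Ī + A·d² with d = y − 45.90928:
  vertical leg: d = 26.59072 mm → contributes +2 852 614 mm⁴
  horizontal leg (remainder): d = -41.90928 mm → contributes +1 296 627 mm⁴
Total I = 4 149 240 mm⁴.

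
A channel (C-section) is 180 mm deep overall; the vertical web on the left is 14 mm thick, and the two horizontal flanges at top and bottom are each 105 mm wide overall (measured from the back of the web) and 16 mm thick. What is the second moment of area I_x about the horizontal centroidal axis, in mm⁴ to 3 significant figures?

Split into non-overlapping primitives; take the origin at the lower-left of the bounding box.
Web: 14 × 180, A = 2 520 mm², y = 90 mm, Ī = 6 804 000 mm⁴.
Top flange (beyond web): 91 × 16, A = 1 456 mm², y = 172 mm, Ī = 31 061 mm⁴.
Bottom flange (beyond web): 91 × 16, A = 1 456 mm², y = 8 mm, Ī = 31 061 mm⁴.
By symmetry the centroid is at mid-height, ȳ = 90 mm.
Transfer each piece to the horizontal centroidal axis using Ī + A·d² with d = y − 90:
  web: d = 0 mm → contributes +6 804 000 mm⁴
  top flange (beyond web): d = 82 mm → contributes +9 821 205 mm⁴
  bottom flange (beyond web): d = -82 mm → contributes +9 821 205 mm⁴
Total I = 26 446 411 mm⁴.

I_x ≈ 2.64 × 10⁷ mm⁴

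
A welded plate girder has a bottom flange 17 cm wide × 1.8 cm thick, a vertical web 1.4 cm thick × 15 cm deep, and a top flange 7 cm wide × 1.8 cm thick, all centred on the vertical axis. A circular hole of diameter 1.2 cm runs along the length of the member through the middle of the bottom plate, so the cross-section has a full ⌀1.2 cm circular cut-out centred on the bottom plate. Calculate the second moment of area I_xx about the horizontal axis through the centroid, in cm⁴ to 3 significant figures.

I_xx ≈ 3060 cm⁴

Decompose the section into non-overlapping parts with the origin at the bottom-left of its bounding rectangle.
Bottom plate: 17 × 1.8, A = 30.6 cm², y = 0.9 cm, Ī = 8.262 cm⁴.
Web plate: 1.4 × 15, A = 21 cm², y = 9.3 cm, Ī = 393.75 cm⁴.
Top plate: 7 × 1.8, A = 12.6 cm², y = 17.7 cm, Ī = 3.402 cm⁴.
Hole (subtracted): ⌀1.2, A = 1.131 cm², y = 0.9 cm, Ī = 0.10179 cm⁴.
Centroid: ȳ = ΣA·y / ΣA = 7.0533 cm.
Transfer each piece to the horizontal axis through the centroid using Ī + A·d² with d = y − 7.0533:
  bottom plate: d = -6.1533 cm → contributes +1166.9 cm⁴
  web plate: d = 2.2467 cm → contributes +499.75 cm⁴
  top plate: d = 10.647 cm → contributes +1431.7 cm⁴
  hole: d = -6.1533 cm → contributes −42.923 cm⁴
Total I = 3055.3 cm⁴.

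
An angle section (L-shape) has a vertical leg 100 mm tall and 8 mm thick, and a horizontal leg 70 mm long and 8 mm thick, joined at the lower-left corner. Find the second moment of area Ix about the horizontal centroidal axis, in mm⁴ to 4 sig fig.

Ix ≈ 1.317 × 10⁶ mm⁴

Decompose the section into non-overlapping parts with the origin at the bottom-left of its bounding rectangle.
Vertical leg: 8 × 100, A = 800 mm², y = 50 mm, Ī = 666 667 mm⁴.
Horizontal leg (remainder): 62 × 8, A = 496 mm², y = 4 mm, Ī = 2645.33 mm⁴.
Centroid: ȳ = ΣA·y / ΣA = 32.3951 mm.
Transfer each piece to the horizontal centroidal axis using Ī + A·d² with d = y − 32.3951:
  vertical leg: d = 17.6049 mm → contributes +914 614 mm⁴
  horizontal leg (remainder): d = -28.3951 mm → contributes +402 560 mm⁴
Total I = 1 317 174 mm⁴.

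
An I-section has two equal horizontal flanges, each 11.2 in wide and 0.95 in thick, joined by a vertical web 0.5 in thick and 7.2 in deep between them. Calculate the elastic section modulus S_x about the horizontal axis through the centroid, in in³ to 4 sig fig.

S_x ≈ 81.43 in³

Treat the section as a set of non-overlapping primitives; coordinates are from the bounding-box lower-left.
Bottom flange: 11.2 × 0.95, A = 10.64 in², y = 0.475 in, Ī = 0.800217 in⁴.
Web: 0.5 × 7.2, A = 3.6 in², y = 4.55 in, Ī = 15.552 in⁴.
Top flange: 11.2 × 0.95, A = 10.64 in², y = 8.625 in, Ī = 0.800217 in⁴.
By symmetry the centroid is at mid-height, ȳ = 4.55 in.
Transfer each piece to the horizontal axis through the centroid using Ī + A·d² with d = y − 4.55:
  bottom flange: d = -4.075 in → contributes +177.484 in⁴
  web: d = 0 in → contributes +15.552 in⁴
  top flange: d = 4.075 in → contributes +177.484 in⁴
Total I = 370.52 in⁴.
Extreme fibre distance c = 4.55 in; S = I/c = 81.433 in³.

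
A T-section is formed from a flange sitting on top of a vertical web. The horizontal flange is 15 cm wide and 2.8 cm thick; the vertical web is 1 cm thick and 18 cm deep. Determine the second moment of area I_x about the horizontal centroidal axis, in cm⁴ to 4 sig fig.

I_x ≈ 1876 cm⁴

Break the section into simple shapes (no overlaps), measuring from the bottom-left corner of the bounding box.
Flange: 15 × 2.8, A = 42 cm², y = 19.4 cm, Ī = 27.44 cm⁴.
Web: 1 × 18, A = 18 cm², y = 9 cm, Ī = 486 cm⁴.
Centroid: ȳ = ΣA·y / ΣA = 16.28 cm.
Transfer each piece to the horizontal centroidal axis using Ī + A·d² with d = y − 16.28:
  flange: d = 3.12 cm → contributes +436.285 cm⁴
  web: d = -7.28 cm → contributes +1439.97 cm⁴
Total I = 1876.26 cm⁴.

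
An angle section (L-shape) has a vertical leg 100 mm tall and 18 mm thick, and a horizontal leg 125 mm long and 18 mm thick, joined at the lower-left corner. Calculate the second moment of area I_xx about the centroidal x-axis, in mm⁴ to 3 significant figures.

I_xx ≈ 3.12 × 10⁶ mm⁴

Treat the section as a set of non-overlapping primitives; coordinates are from the bounding-box lower-left.
Vertical leg: 18 × 100, A = 1 800 mm², y = 50 mm, Ī = 1 500 000 mm⁴.
Horizontal leg (remainder): 107 × 18, A = 1 926 mm², y = 9 mm, Ī = 52 002 mm⁴.
Centroid: ȳ = ΣA·y / ΣA = 28.807 mm.
Transfer each piece to the centroidal x-axis using Ī + A·d² with d = y − 28.807:
  vertical leg: d = 21.193 mm → contributes +2 308 476 mm⁴
  horizontal leg (remainder): d = -19.807 mm → contributes +807 587 mm⁴
Total I = 3 116 063 mm⁴.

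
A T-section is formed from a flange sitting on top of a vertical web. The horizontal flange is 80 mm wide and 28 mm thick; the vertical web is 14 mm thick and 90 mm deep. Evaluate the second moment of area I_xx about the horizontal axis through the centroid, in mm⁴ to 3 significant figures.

Break the section into simple shapes (no overlaps), measuring from the bottom-left corner of the bounding box.
Flange: 80 × 28, A = 2 240 mm², y = 104 mm, Ī = 146 347 mm⁴.
Web: 14 × 90, A = 1 260 mm², y = 45 mm, Ī = 850 500 mm⁴.
Centroid: ȳ = ΣA·y / ΣA = 82.76 mm.
Transfer each piece to the horizontal axis through the centroid using Ī + A·d² with d = y − 82.76:
  flange: d = 21.24 mm → contributes +1 156 895 mm⁴
  web: d = -37.76 mm → contributes +2 647 030 mm⁴
Total I = 3 803 925 mm⁴.

I_xx ≈ 3.80 × 10⁶ mm⁴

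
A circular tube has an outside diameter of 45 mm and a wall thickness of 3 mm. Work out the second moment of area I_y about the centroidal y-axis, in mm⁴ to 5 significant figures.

Break the section into simple shapes (no overlaps), measuring from the bottom-left corner of the bounding box.
Outer circle: ⌀45, A = 1590.431 mm², x = 22.5 mm, Ī = 201 289 mm⁴.
Bore (subtracted): ⌀39, A = 1194.591 mm², x = 22.5 mm, Ī = 113560.8 mm⁴.
By symmetry the centroid is at mid-width, x̄ = 22.5 mm.
All pieces are centred on the centroidal y-axis, so I = ΣĪ (holes subtracted) = 87728.19 mm⁴.

I_y ≈ 8.7728 × 10⁴ mm⁴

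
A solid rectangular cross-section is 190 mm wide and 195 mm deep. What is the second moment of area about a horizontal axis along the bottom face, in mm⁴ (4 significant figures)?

The section: 190 × 195, A = 37 050 mm², y = 97.5 mm, Ī = 117 402 188 mm⁴.
Transfer it to the base of the section using Ī + A·d² with d = y − 0:
  the section: d = 97.5 mm → contributes +469 608 750 mm⁴
Total I = 469 608 750 mm⁴.

I_base ≈ 4.696 × 10⁸ mm⁴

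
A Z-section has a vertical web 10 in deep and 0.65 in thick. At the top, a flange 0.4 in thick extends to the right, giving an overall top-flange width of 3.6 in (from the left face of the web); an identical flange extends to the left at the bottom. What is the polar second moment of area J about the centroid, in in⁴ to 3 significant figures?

Treat the section as a set of non-overlapping primitives; coordinates are from the bounding-box lower-left.
Web: 0.65 × 10, A = 6.5 in², y = 5 in, Ī = 54.167 in⁴.
Top flange (beyond web): 2.95 × 0.4, A = 1.18 in², y = 9.8 in, Ī = 0.015733 in⁴.
Bottom flange (beyond web): 2.95 × 0.4, A = 1.18 in², y = 0.2 in, Ī = 0.015733 in⁴.
Centroid: ȳ = ΣA·y / ΣA = 5 in.
Transfer each piece to the centroidal x-axis using Ī + A·d² with d = y − 5:
  web: d = 0 in → contributes +54.167 in⁴
  top flange (beyond web): d = 4.8 in → contributes +27.203 in⁴
  bottom flange (beyond web): d = -4.8 in → contributes +27.203 in⁴
Total I = 108.57 in⁴.
For the y-axis: x̄ = 3.275 in.
Repeating about the centroidal y-axis gives I_y = 9.5867 in⁴.
Polar second moment: J = I_x + I_y = 118.16 in⁴.

J ≈ 118 in⁴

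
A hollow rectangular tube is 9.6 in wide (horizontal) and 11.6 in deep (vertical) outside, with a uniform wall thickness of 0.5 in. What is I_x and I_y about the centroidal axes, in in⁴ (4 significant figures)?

Split into non-overlapping primitives; take the origin at the lower-left of the bounding box.
Outer rectangle: 9.6 × 11.6, A = 111.36 in², y = 5.8 in, Ī = 1248.72 in⁴.
Inner void (subtracted): 8.6 × 10.6, A = 91.16 in², y = 5.8 in, Ī = 853.561 in⁴.
By symmetry the centroid is at mid-height, ȳ = 5.8 in.
All pieces are centred on the centroidal x-axis, so I = ΣĪ (holes subtracted) = 395.155 in⁴.
Repeating about the centroidal y-axis gives I_y = 293.395 in⁴.

I_x ≈ 395.2 in⁴, I_y ≈ 293.4 in⁴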